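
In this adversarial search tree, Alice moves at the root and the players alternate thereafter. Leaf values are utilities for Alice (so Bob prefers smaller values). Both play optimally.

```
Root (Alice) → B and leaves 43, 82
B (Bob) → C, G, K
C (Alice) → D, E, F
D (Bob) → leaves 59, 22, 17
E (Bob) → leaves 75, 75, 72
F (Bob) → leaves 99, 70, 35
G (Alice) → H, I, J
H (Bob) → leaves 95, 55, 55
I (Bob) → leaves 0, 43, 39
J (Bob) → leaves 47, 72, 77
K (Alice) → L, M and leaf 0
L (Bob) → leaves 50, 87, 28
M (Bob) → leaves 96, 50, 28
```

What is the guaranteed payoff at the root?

82

D (Bob): min(59, 22, 17) = 17
E (Bob): min(75, 75, 72) = 72
F (Bob): min(99, 70, 35) = 35
C (Alice): max(17, 72, 35) = 72
H (Bob): min(95, 55, 55) = 55
I (Bob): min(0, 43, 39) = 0
J (Bob): min(47, 72, 77) = 47
G (Alice): max(55, 0, 47) = 55
L (Bob): min(50, 87, 28) = 28
M (Bob): min(96, 50, 28) = 28
K (Alice): max(28, 28, 0) = 28
B (Bob): min(72, 55, 28) = 28
Root (Alice): max(28, 43, 82) = 82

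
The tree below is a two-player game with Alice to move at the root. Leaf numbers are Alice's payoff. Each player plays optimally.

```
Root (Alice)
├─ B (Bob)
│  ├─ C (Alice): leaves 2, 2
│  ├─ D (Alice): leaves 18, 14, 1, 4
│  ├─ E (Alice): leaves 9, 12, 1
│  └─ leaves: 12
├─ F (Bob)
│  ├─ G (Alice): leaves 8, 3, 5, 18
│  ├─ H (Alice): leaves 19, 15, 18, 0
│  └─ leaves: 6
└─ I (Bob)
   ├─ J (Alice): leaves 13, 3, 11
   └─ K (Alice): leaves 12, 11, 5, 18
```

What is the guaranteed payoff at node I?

J: max(13, 3, 11) = 13
K: max(12, 11, 5, 18) = 18
I: min(13, 18) = 13

13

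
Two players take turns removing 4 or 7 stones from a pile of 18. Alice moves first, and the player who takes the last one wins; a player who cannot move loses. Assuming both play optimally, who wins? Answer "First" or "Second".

W/L table (W = player to move can force a win):
i:   0  1  2  3  4  5  6  7  8  9 10 11 12 13 14 15 16 17 18
     L  L  L  L  W  W  W  W  W  W  W  L  L  L  L  W  W  W  W
Position 18 is W, so the first player wins.

First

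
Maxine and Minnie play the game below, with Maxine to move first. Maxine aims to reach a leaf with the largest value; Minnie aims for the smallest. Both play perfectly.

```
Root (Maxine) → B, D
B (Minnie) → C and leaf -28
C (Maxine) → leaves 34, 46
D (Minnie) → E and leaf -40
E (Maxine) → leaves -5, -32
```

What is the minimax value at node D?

-40

E: max(-5, -32) = -5
D: min(-5, -40) = -40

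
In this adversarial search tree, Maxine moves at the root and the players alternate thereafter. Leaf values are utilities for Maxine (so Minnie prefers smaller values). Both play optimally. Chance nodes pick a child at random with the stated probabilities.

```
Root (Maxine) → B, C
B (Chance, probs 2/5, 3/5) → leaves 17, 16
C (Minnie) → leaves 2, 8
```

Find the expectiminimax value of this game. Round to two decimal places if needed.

16.4

B (Chance): 2/5·17 + 3/5·16 = 16.4
C (Minnie): min(2, 8) = 2
Root (Maxine): max(16.4, 2) = 16.4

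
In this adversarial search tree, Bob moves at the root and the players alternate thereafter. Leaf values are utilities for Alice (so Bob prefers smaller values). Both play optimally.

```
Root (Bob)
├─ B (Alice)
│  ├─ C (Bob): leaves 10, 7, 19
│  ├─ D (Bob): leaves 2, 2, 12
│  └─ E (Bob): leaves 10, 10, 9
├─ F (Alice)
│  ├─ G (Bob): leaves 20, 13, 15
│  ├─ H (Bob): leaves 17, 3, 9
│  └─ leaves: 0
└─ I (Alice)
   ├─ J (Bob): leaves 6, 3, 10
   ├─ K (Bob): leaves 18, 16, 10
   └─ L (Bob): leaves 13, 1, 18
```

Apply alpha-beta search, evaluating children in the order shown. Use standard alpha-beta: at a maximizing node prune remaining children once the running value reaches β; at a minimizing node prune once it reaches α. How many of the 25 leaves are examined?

C [α=-∞,β=+∞]: v=7
D [α=7,β=+∞]: v=2 after child 1 ≤ α → α-cutoff, skip 2
E [α=7,β=+∞]: v=9
B [α=-∞,β=+∞]: v=9
G [α=-∞,β=9]: v=13
F [α=-∞,β=9]: v=13 after child 1 ≥ β → β-cutoff, skip 2
J [α=-∞,β=9]: v=3
K [α=3,β=9]: v=10
I [α=-∞,β=9]: v=10 after child 2 ≥ β → β-cutoff, skip 1
Root [α=-∞,β=+∞]: v=9
Leaves evaluated: 16 of 25.

16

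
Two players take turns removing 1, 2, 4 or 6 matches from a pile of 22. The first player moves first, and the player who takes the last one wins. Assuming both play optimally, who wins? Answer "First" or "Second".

W/L table (W = player to move can force a win):
i:   0  1  2  3  4  5  6  7  8  9 10 11 12 13 14 15 16 17 18 19 20 21 22
     L  W  W  L  W  W  W  W  L  W  W  L  W  W  W  W  L  W  W  L  W  W  W
Position 22 is W, so the first player wins.

First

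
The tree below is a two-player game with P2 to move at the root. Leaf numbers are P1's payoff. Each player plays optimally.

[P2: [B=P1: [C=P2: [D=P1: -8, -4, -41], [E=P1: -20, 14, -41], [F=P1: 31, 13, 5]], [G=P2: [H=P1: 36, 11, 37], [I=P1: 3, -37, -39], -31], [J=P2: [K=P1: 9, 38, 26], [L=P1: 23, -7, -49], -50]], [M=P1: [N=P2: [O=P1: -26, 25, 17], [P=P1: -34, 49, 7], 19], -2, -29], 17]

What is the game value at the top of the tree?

-4

D (P1): max(-8, -4, -41) = -4
E (P1): max(-20, 14, -41) = 14
F (P1): max(31, 13, 5) = 31
C (P2): min(-4, 14, 31) = -4
H (P1): max(36, 11, 37) = 37
I (P1): max(3, -37, -39) = 3
G (P2): min(37, 3, -31) = -31
K (P1): max(9, 38, 26) = 38
L (P1): max(23, -7, -49) = 23
J (P2): min(38, 23, -50) = -50
B (P1): max(-4, -31, -50) = -4
O (P1): max(-26, 25, 17) = 25
P (P1): max(-34, 49, 7) = 49
N (P2): min(25, 49, 19) = 19
M (P1): max(19, -2, -29) = 19
Root (P2): min(-4, 19, 17) = -4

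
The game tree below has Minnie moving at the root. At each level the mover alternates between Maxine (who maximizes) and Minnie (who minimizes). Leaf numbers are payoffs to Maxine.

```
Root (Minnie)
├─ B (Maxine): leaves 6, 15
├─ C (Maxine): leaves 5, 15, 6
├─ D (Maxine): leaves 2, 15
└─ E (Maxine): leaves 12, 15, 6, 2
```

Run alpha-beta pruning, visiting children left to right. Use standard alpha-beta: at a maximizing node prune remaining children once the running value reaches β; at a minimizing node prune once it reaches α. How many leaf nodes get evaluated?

8

B [α=-∞,β=+∞]: v=15
C [α=-∞,β=15]: v=15 after child 2 ≥ β → β-cutoff, skip 1
D [α=-∞,β=15]: v=15
E [α=-∞,β=15]: v=15 after child 2 ≥ β → β-cutoff, skip 2
Root [α=-∞,β=+∞]: v=15
Leaves evaluated: 8 of 11.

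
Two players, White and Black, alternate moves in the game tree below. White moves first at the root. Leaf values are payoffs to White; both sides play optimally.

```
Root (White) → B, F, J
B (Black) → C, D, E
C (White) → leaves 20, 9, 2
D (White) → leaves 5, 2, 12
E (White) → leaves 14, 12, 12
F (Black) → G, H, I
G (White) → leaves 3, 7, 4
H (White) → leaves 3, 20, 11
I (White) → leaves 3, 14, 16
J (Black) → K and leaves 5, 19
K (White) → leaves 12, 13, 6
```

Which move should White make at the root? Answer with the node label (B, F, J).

B

C (White): max(20, 9, 2) = 20
D (White): max(5, 2, 12) = 12
E (White): max(14, 12, 12) = 14
B (Black): min(20, 12, 14) = 12
G (White): max(3, 7, 4) = 7
H (White): max(3, 20, 11) = 20
I (White): max(3, 14, 16) = 16
F (Black): min(7, 20, 16) = 7
K (White): max(12, 13, 6) = 13
J (Black): min(13, 5, 19) = 5
Root (White): max(12, 7, 5) = 12
White picks the child with the highest value: B (value 12).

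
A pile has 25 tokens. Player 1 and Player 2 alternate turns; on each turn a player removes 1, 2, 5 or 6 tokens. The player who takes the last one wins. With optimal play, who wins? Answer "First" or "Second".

i:   0  1  2  3  4  5  6  7  8  9 10 11 12 13 14 15 16 17 18 19 20 21 22 23 24 25
     L  W  W  L  W  W  W  L  W  W  L  W  W  W  L  W  W  L  W  W  W  L  W  W  L  W
Position 25 is W, so the first player wins.

First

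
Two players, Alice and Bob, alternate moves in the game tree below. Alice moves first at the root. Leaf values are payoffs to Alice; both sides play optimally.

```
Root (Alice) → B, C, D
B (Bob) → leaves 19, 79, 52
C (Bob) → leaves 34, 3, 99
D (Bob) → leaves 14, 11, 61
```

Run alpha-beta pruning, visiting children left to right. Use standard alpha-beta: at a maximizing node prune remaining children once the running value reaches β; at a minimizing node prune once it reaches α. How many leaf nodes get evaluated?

B [α=-∞,β=+∞]: v=19
C [α=19,β=+∞]: v=3 after child 2 ≤ α → α-cutoff, skip 1
D [α=19,β=+∞]: v=14 after child 1 ≤ α → α-cutoff, skip 2
Root [α=-∞,β=+∞]: v=19
Leaves evaluated: 6 of 9.

6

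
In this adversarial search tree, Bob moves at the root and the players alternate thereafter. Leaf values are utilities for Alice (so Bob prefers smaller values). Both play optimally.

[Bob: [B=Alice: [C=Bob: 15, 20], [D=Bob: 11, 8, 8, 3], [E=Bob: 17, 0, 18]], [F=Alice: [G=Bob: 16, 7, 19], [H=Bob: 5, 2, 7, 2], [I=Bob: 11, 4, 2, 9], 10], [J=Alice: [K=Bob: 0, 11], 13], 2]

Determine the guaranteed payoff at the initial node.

2

C (Bob): min(15, 20) = 15
D (Bob): min(11, 8, 8, 3) = 3
E (Bob): min(17, 0, 18) = 0
B (Alice): max(15, 3, 0) = 15
G (Bob): min(16, 7, 19) = 7
H (Bob): min(5, 2, 7, 2) = 2
I (Bob): min(11, 4, 2, 9) = 2
F (Alice): max(7, 2, 2, 10) = 10
K (Bob): min(0, 11) = 0
J (Alice): max(0, 13) = 13
Root (Bob): min(15, 10, 13, 2) = 2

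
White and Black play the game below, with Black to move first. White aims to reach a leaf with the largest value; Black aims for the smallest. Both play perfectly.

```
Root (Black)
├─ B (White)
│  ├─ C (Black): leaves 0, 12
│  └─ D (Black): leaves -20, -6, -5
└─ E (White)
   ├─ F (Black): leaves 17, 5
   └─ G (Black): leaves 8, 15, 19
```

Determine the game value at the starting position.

C (Black): min(0, 12) = 0
D (Black): min(-20, -6, -5) = -20
B (White): max(0, -20) = 0
F (Black): min(17, 5) = 5
G (Black): min(8, 15, 19) = 8
E (White): max(5, 8) = 8
Root (Black): min(0, 8) = 0

0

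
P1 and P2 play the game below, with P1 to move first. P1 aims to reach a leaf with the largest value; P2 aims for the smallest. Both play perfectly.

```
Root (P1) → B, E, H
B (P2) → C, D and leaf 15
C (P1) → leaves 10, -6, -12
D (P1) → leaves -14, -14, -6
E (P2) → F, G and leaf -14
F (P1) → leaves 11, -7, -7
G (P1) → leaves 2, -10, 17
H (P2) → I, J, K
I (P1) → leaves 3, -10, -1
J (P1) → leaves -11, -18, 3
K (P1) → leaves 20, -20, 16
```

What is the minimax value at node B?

-6

C: max(10, -6, -12) = 10
D: max(-14, -14, -6) = -6
B: min(10, -6, 15) = -6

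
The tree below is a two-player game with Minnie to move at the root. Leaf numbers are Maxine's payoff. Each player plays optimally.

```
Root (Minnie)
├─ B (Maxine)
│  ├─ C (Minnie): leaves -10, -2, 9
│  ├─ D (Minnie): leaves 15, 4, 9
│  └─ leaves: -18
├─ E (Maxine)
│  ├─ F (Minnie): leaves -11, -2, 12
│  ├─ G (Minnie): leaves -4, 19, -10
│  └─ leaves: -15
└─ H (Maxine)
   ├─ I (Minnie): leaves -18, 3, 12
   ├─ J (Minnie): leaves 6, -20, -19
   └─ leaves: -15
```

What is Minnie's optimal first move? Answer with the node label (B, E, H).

H

C (Minnie): min(-10, -2, 9) = -10
D (Minnie): min(15, 4, 9) = 4
B (Maxine): max(-10, 4, -18) = 4
F (Minnie): min(-11, -2, 12) = -11
G (Minnie): min(-4, 19, -10) = -10
E (Maxine): max(-11, -10, -15) = -10
I (Minnie): min(-18, 3, 12) = -18
J (Minnie): min(6, -20, -19) = -20
H (Maxine): max(-18, -20, -15) = -15
Root (Minnie): min(4, -10, -15) = -15
Minnie picks the child with the lowest value: H (value -15).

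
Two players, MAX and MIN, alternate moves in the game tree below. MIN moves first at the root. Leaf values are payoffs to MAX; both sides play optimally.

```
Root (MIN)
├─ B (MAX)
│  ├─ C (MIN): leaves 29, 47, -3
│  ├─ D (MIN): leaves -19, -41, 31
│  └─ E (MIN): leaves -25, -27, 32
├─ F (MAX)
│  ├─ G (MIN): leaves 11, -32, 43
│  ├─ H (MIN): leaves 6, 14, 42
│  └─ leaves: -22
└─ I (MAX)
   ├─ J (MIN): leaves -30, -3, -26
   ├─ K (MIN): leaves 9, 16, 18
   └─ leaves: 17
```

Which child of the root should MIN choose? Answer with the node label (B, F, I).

C (MIN): min(29, 47, -3) = -3
D (MIN): min(-19, -41, 31) = -41
E (MIN): min(-25, -27, 32) = -27
B (MAX): max(-3, -41, -27) = -3
G (MIN): min(11, -32, 43) = -32
H (MIN): min(6, 14, 42) = 6
F (MAX): max(-32, 6, -22) = 6
J (MIN): min(-30, -3, -26) = -30
K (MIN): min(9, 16, 18) = 9
I (MAX): max(-30, 9, 17) = 17
Root (MIN): min(-3, 6, 17) = -3
MIN picks the child with the lowest value: B (value -3).

B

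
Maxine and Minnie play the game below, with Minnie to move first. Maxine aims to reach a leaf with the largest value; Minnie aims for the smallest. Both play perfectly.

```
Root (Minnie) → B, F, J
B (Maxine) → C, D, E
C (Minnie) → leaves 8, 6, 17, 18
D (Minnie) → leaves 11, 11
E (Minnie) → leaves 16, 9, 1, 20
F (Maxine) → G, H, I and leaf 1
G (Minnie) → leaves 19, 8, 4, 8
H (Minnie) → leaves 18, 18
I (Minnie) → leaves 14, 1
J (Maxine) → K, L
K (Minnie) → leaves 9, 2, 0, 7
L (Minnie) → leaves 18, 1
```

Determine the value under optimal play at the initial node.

C (Minnie): min(8, 6, 17, 18) = 6
D (Minnie): min(11, 11) = 11
E (Minnie): min(16, 9, 1, 20) = 1
B (Maxine): max(6, 11, 1) = 11
G (Minnie): min(19, 8, 4, 8) = 4
H (Minnie): min(18, 18) = 18
I (Minnie): min(14, 1) = 1
F (Maxine): max(4, 18, 1, 1) = 18
K (Minnie): min(9, 2, 0, 7) = 0
L (Minnie): min(18, 1) = 1
J (Maxine): max(0, 1) = 1
Root (Minnie): min(11, 18, 1) = 1

1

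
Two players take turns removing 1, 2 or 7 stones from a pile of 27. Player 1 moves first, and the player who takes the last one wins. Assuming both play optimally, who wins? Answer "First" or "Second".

Second

Positions where the player to move wins (W) vs loses (L):
i:   0  1  2  3  4  5  6  7  8  9 10 11 12 13 14 15 16 17 18 19 20 21 22 23 24 25 26 27
     L  W  W  L  W  W  L  W  W  L  W  W  L  W  W  L  W  W  L  W  W  L  W  W  L  W  W  L
Position 27 is L, so the second player wins.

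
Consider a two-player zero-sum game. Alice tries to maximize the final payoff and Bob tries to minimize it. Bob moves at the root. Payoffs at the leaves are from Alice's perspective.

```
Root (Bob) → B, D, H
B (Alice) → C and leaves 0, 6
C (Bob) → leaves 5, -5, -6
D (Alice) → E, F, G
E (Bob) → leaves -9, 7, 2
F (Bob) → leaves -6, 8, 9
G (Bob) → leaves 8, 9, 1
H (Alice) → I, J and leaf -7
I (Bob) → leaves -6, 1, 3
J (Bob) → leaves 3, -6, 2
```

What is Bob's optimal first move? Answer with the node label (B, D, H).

C (Bob): min(5, -5, -6) = -6
B (Alice): max(-6, 0, 6) = 6
E (Bob): min(-9, 7, 2) = -9
F (Bob): min(-6, 8, 9) = -6
G (Bob): min(8, 9, 1) = 1
D (Alice): max(-9, -6, 1) = 1
I (Bob): min(-6, 1, 3) = -6
J (Bob): min(3, -6, 2) = -6
H (Alice): max(-6, -6, -7) = -6
Root (Bob): min(6, 1, -6) = -6
Bob picks the child with the lowest value: H (value -6).

H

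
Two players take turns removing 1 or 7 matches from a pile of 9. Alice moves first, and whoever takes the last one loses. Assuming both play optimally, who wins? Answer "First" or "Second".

W/L table (W = player to move can force a win):
i:   0  1  2  3  4  5  6  7  8  9
     W  L  W  L  W  L  W  L  W  L
Position 9 is L, so the second player wins.

Second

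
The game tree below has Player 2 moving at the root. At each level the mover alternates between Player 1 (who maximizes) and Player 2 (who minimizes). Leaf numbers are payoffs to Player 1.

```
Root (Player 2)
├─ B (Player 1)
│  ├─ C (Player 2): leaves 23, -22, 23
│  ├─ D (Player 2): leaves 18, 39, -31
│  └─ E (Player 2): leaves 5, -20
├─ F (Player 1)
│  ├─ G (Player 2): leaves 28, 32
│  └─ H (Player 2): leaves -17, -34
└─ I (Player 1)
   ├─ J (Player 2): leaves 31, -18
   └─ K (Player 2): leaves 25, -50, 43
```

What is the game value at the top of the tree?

-20

C (Player 2): min(23, -22, 23) = -22
D (Player 2): min(18, 39, -31) = -31
E (Player 2): min(5, -20) = -20
B (Player 1): max(-22, -31, -20) = -20
G (Player 2): min(28, 32) = 28
H (Player 2): min(-17, -34) = -34
F (Player 1): max(28, -34) = 28
J (Player 2): min(31, -18) = -18
K (Player 2): min(25, -50, 43) = -50
I (Player 1): max(-18, -50) = -18
Root (Player 2): min(-20, 28, -18) = -20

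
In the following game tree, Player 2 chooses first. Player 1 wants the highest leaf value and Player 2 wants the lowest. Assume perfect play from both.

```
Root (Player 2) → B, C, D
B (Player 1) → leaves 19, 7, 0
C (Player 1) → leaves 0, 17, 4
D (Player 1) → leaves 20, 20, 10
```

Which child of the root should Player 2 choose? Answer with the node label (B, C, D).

C

B (Player 1): max(19, 7, 0) = 19
C (Player 1): max(0, 17, 4) = 17
D (Player 1): max(20, 20, 10) = 20
Root (Player 2): min(19, 17, 20) = 17
Player 2 picks the child with the lowest value: C (value 17).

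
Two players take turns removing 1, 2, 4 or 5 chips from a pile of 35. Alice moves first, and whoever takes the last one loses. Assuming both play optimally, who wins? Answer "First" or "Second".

First

Mark each pile size as W (mover wins) or L (mover loses):
i:   0  1  2  3  4  5  6  7  8  9 10 11 12 13 14 15 16 17 18 19 20 21 22 23 24 25 26 27 28 29 30 31 32 33 34 35
     W  L  W  W  L  W  W  L  W  W  L  W  W  L  W  W  L  W  W  L  W  W  L  W  W  L  W  W  L  W  W  L  W  W  L  W
Position 35 is W, so the first player wins.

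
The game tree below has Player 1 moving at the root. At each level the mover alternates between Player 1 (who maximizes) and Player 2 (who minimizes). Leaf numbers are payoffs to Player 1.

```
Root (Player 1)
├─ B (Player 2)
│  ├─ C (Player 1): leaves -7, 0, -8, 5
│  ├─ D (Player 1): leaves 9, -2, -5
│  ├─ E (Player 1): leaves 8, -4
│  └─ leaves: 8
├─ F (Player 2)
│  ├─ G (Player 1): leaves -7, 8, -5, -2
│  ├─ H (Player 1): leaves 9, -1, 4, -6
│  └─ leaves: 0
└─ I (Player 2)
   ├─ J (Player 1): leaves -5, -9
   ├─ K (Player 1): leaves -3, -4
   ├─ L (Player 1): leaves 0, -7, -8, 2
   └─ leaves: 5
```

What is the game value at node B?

C: max(-7, 0, -8, 5) = 5
D: max(9, -2, -5) = 9
E: max(8, -4) = 8
B: min(5, 9, 8, 8) = 5

5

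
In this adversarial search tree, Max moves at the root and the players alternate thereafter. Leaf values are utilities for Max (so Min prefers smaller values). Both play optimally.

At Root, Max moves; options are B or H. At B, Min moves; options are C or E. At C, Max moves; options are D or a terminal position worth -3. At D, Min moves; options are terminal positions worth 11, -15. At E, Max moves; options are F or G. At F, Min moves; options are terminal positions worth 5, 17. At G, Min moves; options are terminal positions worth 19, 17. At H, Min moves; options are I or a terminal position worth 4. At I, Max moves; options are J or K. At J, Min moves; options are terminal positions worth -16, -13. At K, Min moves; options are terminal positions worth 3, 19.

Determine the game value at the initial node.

D (Min): min(11, -15) = -15
C (Max): max(-15, -3) = -3
F (Min): min(5, 17) = 5
G (Min): min(19, 17) = 17
E (Max): max(5, 17) = 17
B (Min): min(-3, 17) = -3
J (Min): min(-16, -13) = -16
K (Min): min(3, 19) = 3
I (Max): max(-16, 3) = 3
H (Min): min(3, 4) = 3
Root (Max): max(-3, 3) = 3

3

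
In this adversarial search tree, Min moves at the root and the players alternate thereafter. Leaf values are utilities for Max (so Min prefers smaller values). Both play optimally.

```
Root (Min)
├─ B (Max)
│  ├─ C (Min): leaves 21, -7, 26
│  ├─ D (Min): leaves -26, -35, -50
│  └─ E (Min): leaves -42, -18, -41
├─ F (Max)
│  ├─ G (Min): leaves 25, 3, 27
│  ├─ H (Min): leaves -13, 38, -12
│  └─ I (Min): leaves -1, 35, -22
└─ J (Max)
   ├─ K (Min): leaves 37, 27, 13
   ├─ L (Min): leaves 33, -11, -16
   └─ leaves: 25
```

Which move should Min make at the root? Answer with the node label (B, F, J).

C (Min): min(21, -7, 26) = -7
D (Min): min(-26, -35, -50) = -50
E (Min): min(-42, -18, -41) = -42
B (Max): max(-7, -50, -42) = -7
G (Min): min(25, 3, 27) = 3
H (Min): min(-13, 38, -12) = -13
I (Min): min(-1, 35, -22) = -22
F (Max): max(3, -13, -22) = 3
K (Min): min(37, 27, 13) = 13
L (Min): min(33, -11, -16) = -16
J (Max): max(13, -16, 25) = 25
Root (Min): min(-7, 3, 25) = -7
Min picks the child with the lowest value: B (value -7).

B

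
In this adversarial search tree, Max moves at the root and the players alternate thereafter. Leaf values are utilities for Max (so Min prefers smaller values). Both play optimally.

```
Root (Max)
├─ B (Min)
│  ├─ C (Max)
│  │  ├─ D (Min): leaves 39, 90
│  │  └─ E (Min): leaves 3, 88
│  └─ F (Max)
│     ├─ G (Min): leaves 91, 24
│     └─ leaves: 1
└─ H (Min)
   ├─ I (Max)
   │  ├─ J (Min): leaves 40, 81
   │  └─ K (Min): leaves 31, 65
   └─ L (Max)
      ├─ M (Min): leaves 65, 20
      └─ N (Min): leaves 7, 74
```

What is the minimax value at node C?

D: min(39, 90) = 39
E: min(3, 88) = 3
C: max(39, 3) = 39

39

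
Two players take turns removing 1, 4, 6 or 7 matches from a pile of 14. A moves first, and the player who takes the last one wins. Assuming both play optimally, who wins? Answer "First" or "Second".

Mark each pile size as W (mover wins) or L (mover loses):
i:   0  1  2  3  4  5  6  7  8  9 10 11 12 13 14
     L  W  L  W  W  L  W  W  W  W  L  W  W  L  W
Position 14 is W, so the first player wins.

First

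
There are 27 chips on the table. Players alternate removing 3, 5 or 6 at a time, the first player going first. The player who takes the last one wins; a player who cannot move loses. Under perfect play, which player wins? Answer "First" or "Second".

Second

Positions where the player to move wins (W) vs loses (L):
i:   0  1  2  3  4  5  6  7  8  9 10 11 12 13 14 15 16 17 18 19 20 21 22 23 24 25 26 27
     L  L  L  W  W  W  W  W  W  L  L  L  W  W  W  W  W  W  L  L  L  W  W  W  W  W  W  L
Position 27 is L, so the second player wins.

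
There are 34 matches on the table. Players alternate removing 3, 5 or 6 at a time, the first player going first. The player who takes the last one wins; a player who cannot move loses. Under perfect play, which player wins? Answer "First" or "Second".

Mark each pile size as W (mover wins) or L (mover loses):
i:   0  1  2  3  4  5  6  7  8  9 10 11 12 13 14 15 16 17 18 19 20 21 22 23 24 25 26 27 28 29 30 31 32 33 34
     L  L  L  W  W  W  W  W  W  L  L  L  W  W  W  W  W  W  L  L  L  W  W  W  W  W  W  L  L  L  W  W  W  W  W
Position 34 is W, so the first player wins.

First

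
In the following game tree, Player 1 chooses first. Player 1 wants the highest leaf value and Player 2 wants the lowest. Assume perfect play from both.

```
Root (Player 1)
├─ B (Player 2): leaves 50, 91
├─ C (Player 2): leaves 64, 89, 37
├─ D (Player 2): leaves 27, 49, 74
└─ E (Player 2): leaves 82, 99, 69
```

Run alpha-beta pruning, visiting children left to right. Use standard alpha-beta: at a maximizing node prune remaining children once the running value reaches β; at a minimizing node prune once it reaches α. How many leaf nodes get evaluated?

9

B [α=-∞,β=+∞]: v=50
C [α=50,β=+∞]: v=37
D [α=50,β=+∞]: v=27 after child 1 ≤ α → α-cutoff, skip 2
E [α=50,β=+∞]: v=69
Root [α=-∞,β=+∞]: v=69
Leaves evaluated: 9 of 11.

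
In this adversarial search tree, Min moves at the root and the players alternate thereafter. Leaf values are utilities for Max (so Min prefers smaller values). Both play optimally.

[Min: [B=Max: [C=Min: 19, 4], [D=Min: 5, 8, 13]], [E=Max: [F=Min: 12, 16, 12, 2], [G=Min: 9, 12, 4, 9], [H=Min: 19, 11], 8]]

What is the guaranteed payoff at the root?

5

C (Min): min(19, 4) = 4
D (Min): min(5, 8, 13) = 5
B (Max): max(4, 5) = 5
F (Min): min(12, 16, 12, 2) = 2
G (Min): min(9, 12, 4, 9) = 4
H (Min): min(19, 11) = 11
E (Max): max(2, 4, 11, 8) = 11
Root (Min): min(5, 11) = 5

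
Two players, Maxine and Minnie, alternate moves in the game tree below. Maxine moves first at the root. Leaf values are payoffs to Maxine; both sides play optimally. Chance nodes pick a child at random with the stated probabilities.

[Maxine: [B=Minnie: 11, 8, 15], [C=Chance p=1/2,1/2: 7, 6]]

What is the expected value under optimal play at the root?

8

B (Minnie): min(11, 8, 15) = 8
C (Chance): 1/2·7 + 1/2·6 = 6.5
Root (Maxine): max(8, 6.5) = 8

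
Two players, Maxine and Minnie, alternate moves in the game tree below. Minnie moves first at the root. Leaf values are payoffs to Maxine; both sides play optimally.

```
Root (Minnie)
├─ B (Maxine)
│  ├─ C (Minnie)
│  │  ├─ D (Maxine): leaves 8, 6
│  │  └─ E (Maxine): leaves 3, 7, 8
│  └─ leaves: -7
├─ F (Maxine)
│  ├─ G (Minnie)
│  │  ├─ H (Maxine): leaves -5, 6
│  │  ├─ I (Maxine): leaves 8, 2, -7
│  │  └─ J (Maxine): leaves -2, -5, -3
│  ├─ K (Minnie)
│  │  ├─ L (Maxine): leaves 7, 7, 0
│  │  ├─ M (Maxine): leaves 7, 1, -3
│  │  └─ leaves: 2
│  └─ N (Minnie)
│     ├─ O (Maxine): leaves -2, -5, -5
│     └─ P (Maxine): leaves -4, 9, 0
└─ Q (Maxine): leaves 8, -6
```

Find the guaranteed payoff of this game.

2

D (Maxine): max(8, 6) = 8
E (Maxine): max(3, 7, 8) = 8
C (Minnie): min(8, 8) = 8
B (Maxine): max(8, -7) = 8
H (Maxine): max(-5, 6) = 6
I (Maxine): max(8, 2, -7) = 8
J (Maxine): max(-2, -5, -3) = -2
G (Minnie): min(6, 8, -2) = -2
L (Maxine): max(7, 7, 0) = 7
M (Maxine): max(7, 1, -3) = 7
K (Minnie): min(7, 7, 2) = 2
O (Maxine): max(-2, -5, -5) = -2
P (Maxine): max(-4, 9, 0) = 9
N (Minnie): min(-2, 9) = -2
F (Maxine): max(-2, 2, -2) = 2
Q (Maxine): max(8, -6) = 8
Root (Minnie): min(8, 2, 8) = 2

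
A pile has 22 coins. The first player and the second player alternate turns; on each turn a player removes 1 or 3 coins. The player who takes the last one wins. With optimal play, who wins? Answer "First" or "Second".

Second

Mark each pile size as W (mover wins) or L (mover loses):
i:   0  1  2  3  4  5  6  7  8  9 10 11 12 13 14 15 16 17 18 19 20 21 22
     L  W  L  W  L  W  L  W  L  W  L  W  L  W  L  W  L  W  L  W  L  W  L
Position 22 is L, so the second player wins.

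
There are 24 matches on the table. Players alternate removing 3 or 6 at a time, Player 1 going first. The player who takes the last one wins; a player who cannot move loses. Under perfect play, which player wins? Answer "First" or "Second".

First

i:   0  1  2  3  4  5  6  7  8  9 10 11 12 13 14 15 16 17 18 19 20 21 22 23 24
     L  L  L  W  W  W  W  W  W  L  L  L  W  W  W  W  W  W  L  L  L  W  W  W  W
Position 24 is W, so the first player wins.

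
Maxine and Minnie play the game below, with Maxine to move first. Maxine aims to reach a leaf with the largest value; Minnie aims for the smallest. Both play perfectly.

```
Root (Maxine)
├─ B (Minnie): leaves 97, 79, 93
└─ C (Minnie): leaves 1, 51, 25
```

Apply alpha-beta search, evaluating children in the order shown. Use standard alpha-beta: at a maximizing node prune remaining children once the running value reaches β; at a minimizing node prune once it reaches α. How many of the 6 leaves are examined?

B [α=-∞,β=+∞]: v=79
C [α=79,β=+∞]: v=1 after child 1 ≤ α → α-cutoff, skip 2
Root [α=-∞,β=+∞]: v=79
Leaves evaluated: 4 of 6.

4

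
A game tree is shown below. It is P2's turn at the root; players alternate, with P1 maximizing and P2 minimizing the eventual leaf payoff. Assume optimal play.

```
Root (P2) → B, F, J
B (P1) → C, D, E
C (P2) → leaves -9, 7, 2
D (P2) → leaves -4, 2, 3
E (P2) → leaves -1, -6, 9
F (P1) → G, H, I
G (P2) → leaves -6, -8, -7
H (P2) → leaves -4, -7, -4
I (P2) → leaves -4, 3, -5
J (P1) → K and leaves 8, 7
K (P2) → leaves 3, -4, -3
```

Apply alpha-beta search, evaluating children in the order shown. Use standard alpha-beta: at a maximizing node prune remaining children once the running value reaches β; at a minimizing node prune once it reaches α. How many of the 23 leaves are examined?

C [α=-∞,β=+∞]: v=-9
D [α=-9,β=+∞]: v=-4
E [α=-4,β=+∞]: v=-6 after child 2 ≤ α → α-cutoff, skip 1
B [α=-∞,β=+∞]: v=-4
G [α=-∞,β=-4]: v=-8
H [α=-8,β=-4]: v=-7
I [α=-7,β=-4]: v=-5
F [α=-∞,β=-4]: v=-5
K [α=-∞,β=-5]: v=-4
J [α=-∞,β=-5]: v=-4 after child 1 ≥ β → β-cutoff, skip 2
Root [α=-∞,β=+∞]: v=-5
Leaves evaluated: 20 of 23.

20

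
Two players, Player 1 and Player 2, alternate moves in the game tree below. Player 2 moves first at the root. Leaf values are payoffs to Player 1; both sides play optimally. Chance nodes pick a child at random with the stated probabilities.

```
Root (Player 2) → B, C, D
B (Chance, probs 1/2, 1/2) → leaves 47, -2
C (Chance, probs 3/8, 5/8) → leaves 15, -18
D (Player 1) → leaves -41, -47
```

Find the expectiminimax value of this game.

B (Chance): 1/2·47 + 1/2·-2 = 22.5
C (Chance): 3/8·15 + 5/8·-18 = -5.62
D (Player 1): max(-41, -47) = -41
Root (Player 2): min(22.5, -5.62, -41) = -41

-41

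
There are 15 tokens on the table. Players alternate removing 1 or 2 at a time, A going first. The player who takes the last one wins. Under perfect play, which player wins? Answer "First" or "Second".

Second

i:   0  1  2  3  4  5  6  7  8  9 10 11 12 13 14 15
     L  W  W  L  W  W  L  W  W  L  W  W  L  W  W  L
Position 15 is L, so the second player wins.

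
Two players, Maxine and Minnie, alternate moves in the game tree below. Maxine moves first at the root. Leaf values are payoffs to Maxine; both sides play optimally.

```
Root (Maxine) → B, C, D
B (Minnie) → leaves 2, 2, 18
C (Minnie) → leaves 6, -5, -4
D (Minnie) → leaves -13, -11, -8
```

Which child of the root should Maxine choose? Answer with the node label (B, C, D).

B (Minnie): min(2, 2, 18) = 2
C (Minnie): min(6, -5, -4) = -5
D (Minnie): min(-13, -11, -8) = -13
Root (Maxine): max(2, -5, -13) = 2
Maxine picks the child with the highest value: B (value 2).

B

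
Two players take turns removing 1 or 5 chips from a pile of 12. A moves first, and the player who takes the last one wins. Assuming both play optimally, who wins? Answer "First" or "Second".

Second

W/L table (W = player to move can force a win):
i:   0  1  2  3  4  5  6  7  8  9 10 11 12
     L  W  L  W  L  W  L  W  L  W  L  W  L
Position 12 is L, so the second player wins.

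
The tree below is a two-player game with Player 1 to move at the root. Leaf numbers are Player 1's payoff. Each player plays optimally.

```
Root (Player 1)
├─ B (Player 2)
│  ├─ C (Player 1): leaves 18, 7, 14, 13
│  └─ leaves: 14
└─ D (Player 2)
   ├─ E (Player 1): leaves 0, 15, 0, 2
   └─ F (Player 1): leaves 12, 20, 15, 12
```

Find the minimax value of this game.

C (Player 1): max(18, 7, 14, 13) = 18
B (Player 2): min(18, 14) = 14
E (Player 1): max(0, 15, 0, 2) = 15
F (Player 1): max(12, 20, 15, 12) = 20
D (Player 2): min(15, 20) = 15
Root (Player 1): max(14, 15) = 15

15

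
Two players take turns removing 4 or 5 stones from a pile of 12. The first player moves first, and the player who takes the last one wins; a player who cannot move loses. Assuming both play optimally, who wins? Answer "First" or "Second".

W/L table (W = player to move can force a win):
i:   0  1  2  3  4  5  6  7  8  9 10 11 12
     L  L  L  L  W  W  W  W  W  L  L  L  L
Position 12 is L, so the second player wins.

Second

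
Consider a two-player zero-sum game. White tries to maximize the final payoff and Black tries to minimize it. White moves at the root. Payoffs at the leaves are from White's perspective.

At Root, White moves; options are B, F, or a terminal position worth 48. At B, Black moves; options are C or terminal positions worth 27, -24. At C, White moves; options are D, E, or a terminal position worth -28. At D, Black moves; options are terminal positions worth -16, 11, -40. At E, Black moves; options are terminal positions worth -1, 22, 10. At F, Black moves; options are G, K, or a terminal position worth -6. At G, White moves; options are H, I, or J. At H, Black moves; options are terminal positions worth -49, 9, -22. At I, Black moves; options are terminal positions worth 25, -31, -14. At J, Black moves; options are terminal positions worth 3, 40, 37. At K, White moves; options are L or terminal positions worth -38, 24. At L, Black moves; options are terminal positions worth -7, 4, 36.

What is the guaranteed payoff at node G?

3

H: min(-49, 9, -22) = -49
I: min(25, -31, -14) = -31
J: min(3, 40, 37) = 3
G: max(-49, -31, 3) = 3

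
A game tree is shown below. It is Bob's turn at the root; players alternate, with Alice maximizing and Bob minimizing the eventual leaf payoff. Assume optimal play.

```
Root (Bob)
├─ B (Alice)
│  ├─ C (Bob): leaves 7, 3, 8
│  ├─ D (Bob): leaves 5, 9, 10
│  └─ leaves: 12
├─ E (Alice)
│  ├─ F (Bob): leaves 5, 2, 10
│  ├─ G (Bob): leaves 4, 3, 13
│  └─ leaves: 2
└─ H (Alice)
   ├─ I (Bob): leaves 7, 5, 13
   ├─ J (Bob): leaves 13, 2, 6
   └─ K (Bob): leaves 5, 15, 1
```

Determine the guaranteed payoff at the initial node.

C (Bob): min(7, 3, 8) = 3
D (Bob): min(5, 9, 10) = 5
B (Alice): max(3, 5, 12) = 12
F (Bob): min(5, 2, 10) = 2
G (Bob): min(4, 3, 13) = 3
E (Alice): max(2, 3, 2) = 3
I (Bob): min(7, 5, 13) = 5
J (Bob): min(13, 2, 6) = 2
K (Bob): min(5, 15, 1) = 1
H (Alice): max(5, 2, 1) = 5
Root (Bob): min(12, 3, 5) = 3

3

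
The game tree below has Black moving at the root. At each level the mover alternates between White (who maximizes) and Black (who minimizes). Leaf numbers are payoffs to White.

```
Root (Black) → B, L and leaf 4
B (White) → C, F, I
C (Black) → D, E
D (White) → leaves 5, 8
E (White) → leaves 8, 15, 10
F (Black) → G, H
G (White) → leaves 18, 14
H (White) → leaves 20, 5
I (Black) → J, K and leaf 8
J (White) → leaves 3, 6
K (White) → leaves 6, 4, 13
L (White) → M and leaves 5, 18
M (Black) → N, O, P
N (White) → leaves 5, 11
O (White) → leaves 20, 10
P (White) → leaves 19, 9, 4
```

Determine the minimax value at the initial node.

D (White): max(5, 8) = 8
E (White): max(8, 15, 10) = 15
C (Black): min(8, 15) = 8
G (White): max(18, 14) = 18
H (White): max(20, 5) = 20
F (Black): min(18, 20) = 18
J (White): max(3, 6) = 6
K (White): max(6, 4, 13) = 13
I (Black): min(6, 13, 8) = 6
B (White): max(8, 18, 6) = 18
N (White): max(5, 11) = 11
O (White): max(20, 10) = 20
P (White): max(19, 9, 4) = 19
M (Black): min(11, 20, 19) = 11
L (White): max(11, 5, 18) = 18
Root (Black): min(18, 18, 4) = 4

4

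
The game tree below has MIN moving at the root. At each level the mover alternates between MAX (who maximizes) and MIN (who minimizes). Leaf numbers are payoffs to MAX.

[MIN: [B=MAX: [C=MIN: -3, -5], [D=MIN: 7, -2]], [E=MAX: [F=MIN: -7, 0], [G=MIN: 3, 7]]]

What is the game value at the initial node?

-2

C (MIN): min(-3, -5) = -5
D (MIN): min(7, -2) = -2
B (MAX): max(-5, -2) = -2
F (MIN): min(-7, 0) = -7
G (MIN): min(3, 7) = 3
E (MAX): max(-7, 3) = 3
Root (MIN): min(-2, 3) = -2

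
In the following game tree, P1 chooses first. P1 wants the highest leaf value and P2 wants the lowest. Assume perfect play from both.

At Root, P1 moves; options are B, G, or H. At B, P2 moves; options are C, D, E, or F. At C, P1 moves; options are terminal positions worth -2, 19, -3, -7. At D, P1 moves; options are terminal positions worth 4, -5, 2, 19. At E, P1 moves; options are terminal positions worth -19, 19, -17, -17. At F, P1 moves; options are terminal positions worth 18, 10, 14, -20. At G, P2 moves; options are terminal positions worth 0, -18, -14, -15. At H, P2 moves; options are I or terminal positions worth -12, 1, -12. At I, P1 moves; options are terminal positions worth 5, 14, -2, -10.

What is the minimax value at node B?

18

C: max(-2, 19, -3, -7) = 19
D: max(4, -5, 2, 19) = 19
E: max(-19, 19, -17, -17) = 19
F: max(18, 10, 14, -20) = 18
B: min(19, 19, 19, 18) = 18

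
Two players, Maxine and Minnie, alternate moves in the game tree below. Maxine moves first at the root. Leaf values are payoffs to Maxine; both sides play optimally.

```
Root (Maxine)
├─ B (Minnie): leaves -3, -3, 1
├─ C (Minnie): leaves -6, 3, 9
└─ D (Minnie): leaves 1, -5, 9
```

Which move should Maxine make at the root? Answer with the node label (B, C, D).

B

B (Minnie): min(-3, -3, 1) = -3
C (Minnie): min(-6, 3, 9) = -6
D (Minnie): min(1, -5, 9) = -5
Root (Maxine): max(-3, -6, -5) = -3
Maxine picks the child with the highest value: B (value -3).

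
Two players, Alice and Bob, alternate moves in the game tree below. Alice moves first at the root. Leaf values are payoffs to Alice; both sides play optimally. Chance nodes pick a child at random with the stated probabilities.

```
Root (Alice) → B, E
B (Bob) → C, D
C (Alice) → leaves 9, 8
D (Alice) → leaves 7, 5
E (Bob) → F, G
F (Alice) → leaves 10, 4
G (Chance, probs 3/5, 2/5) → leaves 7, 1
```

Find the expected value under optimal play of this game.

7

C (Alice): max(9, 8) = 9
D (Alice): max(7, 5) = 7
B (Bob): min(9, 7) = 7
F (Alice): max(10, 4) = 10
G (Chance): 3/5·7 + 2/5·1 = 4.6
E (Bob): min(10, 4.6) = 4.6
Root (Alice): max(7, 4.6) = 7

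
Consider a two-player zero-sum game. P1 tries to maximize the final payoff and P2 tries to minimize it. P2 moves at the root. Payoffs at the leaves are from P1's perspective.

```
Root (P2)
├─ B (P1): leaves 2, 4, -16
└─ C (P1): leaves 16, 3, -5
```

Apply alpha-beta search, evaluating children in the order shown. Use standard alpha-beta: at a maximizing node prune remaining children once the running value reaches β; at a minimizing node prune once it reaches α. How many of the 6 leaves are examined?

4

B [α=-∞,β=+∞]: v=4
C [α=-∞,β=4]: v=16 after child 1 ≥ β → β-cutoff, skip 2
Root [α=-∞,β=+∞]: v=4
Leaves evaluated: 4 of 6.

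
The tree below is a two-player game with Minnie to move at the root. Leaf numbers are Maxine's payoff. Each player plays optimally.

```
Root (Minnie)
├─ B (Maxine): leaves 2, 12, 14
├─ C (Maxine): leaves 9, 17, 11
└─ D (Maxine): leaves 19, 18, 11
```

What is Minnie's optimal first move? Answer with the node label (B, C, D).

B

B (Maxine): max(2, 12, 14) = 14
C (Maxine): max(9, 17, 11) = 17
D (Maxine): max(19, 18, 11) = 19
Root (Minnie): min(14, 17, 19) = 14
Minnie picks the child with the lowest value: B (value 14).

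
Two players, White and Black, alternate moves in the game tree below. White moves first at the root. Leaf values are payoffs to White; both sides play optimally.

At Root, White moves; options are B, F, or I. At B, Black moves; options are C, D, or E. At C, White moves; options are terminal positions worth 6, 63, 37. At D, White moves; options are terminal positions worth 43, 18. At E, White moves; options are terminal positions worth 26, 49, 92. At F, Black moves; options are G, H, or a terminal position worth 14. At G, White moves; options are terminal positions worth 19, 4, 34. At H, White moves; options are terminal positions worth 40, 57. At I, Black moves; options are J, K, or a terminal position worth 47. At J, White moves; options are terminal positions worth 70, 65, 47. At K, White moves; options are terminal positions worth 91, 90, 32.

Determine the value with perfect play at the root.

47

C (White): max(6, 63, 37) = 63
D (White): max(43, 18) = 43
E (White): max(26, 49, 92) = 92
B (Black): min(63, 43, 92) = 43
G (White): max(19, 4, 34) = 34
H (White): max(40, 57) = 57
F (Black): min(34, 57, 14) = 14
J (White): max(70, 65, 47) = 70
K (White): max(91, 90, 32) = 91
I (Black): min(70, 91, 47) = 47
Root (White): max(43, 14, 47) = 47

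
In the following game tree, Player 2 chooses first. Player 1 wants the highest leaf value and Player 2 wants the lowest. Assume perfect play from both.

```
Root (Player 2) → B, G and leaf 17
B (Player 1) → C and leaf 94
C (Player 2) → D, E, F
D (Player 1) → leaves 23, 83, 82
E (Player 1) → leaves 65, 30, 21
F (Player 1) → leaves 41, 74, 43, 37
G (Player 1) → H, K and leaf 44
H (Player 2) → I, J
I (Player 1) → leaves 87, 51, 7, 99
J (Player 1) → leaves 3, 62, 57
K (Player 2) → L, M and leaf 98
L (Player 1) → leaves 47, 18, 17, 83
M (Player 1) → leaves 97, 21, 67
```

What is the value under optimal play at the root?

17

D (Player 1): max(23, 83, 82) = 83
E (Player 1): max(65, 30, 21) = 65
F (Player 1): max(41, 74, 43, 37) = 74
C (Player 2): min(83, 65, 74) = 65
B (Player 1): max(65, 94) = 94
I (Player 1): max(87, 51, 7, 99) = 99
J (Player 1): max(3, 62, 57) = 62
H (Player 2): min(99, 62) = 62
L (Player 1): max(47, 18, 17, 83) = 83
M (Player 1): max(97, 21, 67) = 97
K (Player 2): min(83, 97, 98) = 83
G (Player 1): max(62, 83, 44) = 83
Root (Player 2): min(94, 83, 17) = 17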